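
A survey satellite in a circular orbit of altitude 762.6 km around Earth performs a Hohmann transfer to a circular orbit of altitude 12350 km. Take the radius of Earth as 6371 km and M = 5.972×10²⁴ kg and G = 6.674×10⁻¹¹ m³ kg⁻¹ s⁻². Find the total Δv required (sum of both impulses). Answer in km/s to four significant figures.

μ = GM = 6.674×10⁻¹¹ × 5.972×10²⁴ = 3.986×10¹⁴ m³/s².
r₁ = 6371 + 762.6 = 7133.6 km = 7.1336×10⁶ m.
r₂ = 6371 + 12350 = 18721 km = 1.8721×10⁷ m.
Transfer ellipse a_t = (r₁ + r₂)/2 = 1.293×10⁷ m.
At r₁: circular v_c1 = √(μ/r₁) = 7475 m/s; transfer-perigee v_p = √[μ(2/r₁ − 1/a_t)] = 8995 m/s.
Δv₁ = v_p − v_c1 = 1520 m/s.
At r₂: circular v_c2 = √(μ/r₂) = 4614 m/s; transfer-apogee v_a = √[μ(2/r₂ − 1/a_t)] = 3428 m/s.
Δv₂ = v_c2 − v_a = 1187 m/s.
Total Δv = Δv₁ + Δv₂ = 2707 m/s = 2.707 km/s.

Δv_total ≈ 2.707 km/s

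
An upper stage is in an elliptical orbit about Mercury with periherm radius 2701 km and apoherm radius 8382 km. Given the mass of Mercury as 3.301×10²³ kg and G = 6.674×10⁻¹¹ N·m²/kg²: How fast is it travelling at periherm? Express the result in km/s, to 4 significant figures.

μ = GM = 6.674×10⁻¹¹ × 3.301×10²³ = 2.203×10¹³ m³/s².
Semi-major axis a = (r_p + r_a)/2 = 5541.5 km = 5.542×10⁶ m.
Vis-viva: v² = μ(2/r − 1/a) = 2.203×10¹³ × (7.405×10⁻⁷ − 1.805×10⁻⁷) = 1.234×10⁷ m²/s².
v = 3512 m/s = 3.512 km/s.

v ≈ 3.512 km/s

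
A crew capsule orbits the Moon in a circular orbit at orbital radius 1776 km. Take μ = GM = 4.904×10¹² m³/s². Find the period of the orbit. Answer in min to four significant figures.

r = 1776 km = 1.776×10⁶ m.
Kepler's third law: T = 2π√(r³/μ) = 2π√((1.776×10⁶)³ / 4.904×10¹²).
r³/μ = 1.142×10⁶ s², so T = 2π × 1.069×10³ = 6.715×10³ s.
Converting: 6.715×10³ s ÷ 60.00 = 111.9 min.

T ≈ 111.9 min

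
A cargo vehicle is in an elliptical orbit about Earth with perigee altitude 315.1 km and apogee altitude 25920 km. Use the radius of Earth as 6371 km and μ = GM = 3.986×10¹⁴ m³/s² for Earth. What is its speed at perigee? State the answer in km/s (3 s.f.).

r_p = 6371 + 315.1 = 6686.1 km = 6.6861×10⁶ m.
r_a = 6371 + 25920 = 32291 km = 3.2291×10⁷ m.
Semi-major axis a = (r_p + r_a)/2 = 19489 km = 1.949×10⁷ m.
Vis-viva: v² = μ(2/r − 1/a) = 3.986×10¹⁴ × (2.991×10⁻⁷ − 5.131×10⁻⁸) = 9.878×10⁷ m²/s².
v = 9939 m/s = 9.939 km/s.

v ≈ 9.94 km/s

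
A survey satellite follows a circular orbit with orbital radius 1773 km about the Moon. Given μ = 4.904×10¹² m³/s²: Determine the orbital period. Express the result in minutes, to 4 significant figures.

r = 1773 km = 1.773×10⁶ m.
Kepler's third law: T = 2π√(r³/μ) = 2π√((1.773×10⁶)³ / 4.904×10¹²).
r³/μ = 1.137×10⁶ s², so T = 2π × 1.066×10³ = 6.698×10³ s.
Converting: 6.698×10³ s ÷ 60.00 = 111.6 minutes.

T ≈ 111.6 minutes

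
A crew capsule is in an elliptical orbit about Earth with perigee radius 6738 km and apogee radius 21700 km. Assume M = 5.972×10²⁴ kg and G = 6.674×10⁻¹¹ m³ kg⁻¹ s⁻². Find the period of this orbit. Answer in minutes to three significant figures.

T ≈ 281 minutes

μ = GM = 6.674×10⁻¹¹ × 5.972×10²⁴ = 3.986×10¹⁴ m³/s².
Semi-major axis a = (r_p + r_a)/2 = (6738.0 + 21700)/2 = 14219 km = 1.422×10⁷ m.
By Kepler's third law T = 2π√(a³/μ) = 2π × 2.686×10³ = 1.687×10⁴ s.
= 281.2 minutes.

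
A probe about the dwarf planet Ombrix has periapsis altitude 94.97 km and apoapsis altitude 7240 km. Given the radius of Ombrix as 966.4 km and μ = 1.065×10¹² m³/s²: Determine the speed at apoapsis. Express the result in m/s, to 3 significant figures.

r_p = 966.4 + 94.97 = 1061.4 km = 1.0614×10⁶ m.
r_a = 966.4 + 7240 = 8206.4 km = 8.2064×10⁶ m.
Semi-major axis a = (r_p + r_a)/2 = 4633.9 km = 4.634×10⁶ m.
Vis-viva: v² = μ(2/r − 1/a) = 1.065×10¹² × (2.437×10⁻⁷ − 2.158×10⁻⁷) = 2.972×10⁴ m²/s².
v = 172.4 m/s.

v ≈ 172 m/s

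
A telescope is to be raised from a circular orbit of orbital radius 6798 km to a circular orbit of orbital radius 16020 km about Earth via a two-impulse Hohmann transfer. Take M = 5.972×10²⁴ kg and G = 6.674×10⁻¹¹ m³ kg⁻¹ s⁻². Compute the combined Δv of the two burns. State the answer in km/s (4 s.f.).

Δv_total ≈ 2.554 km/s

μ = GM = 6.674×10⁻¹¹ × 5.972×10²⁴ = 3.986×10¹⁴ m³/s².
r₁ = 6798 km = 6.798×10⁶ m.
r₂ = 16020 km = 1.602×10⁷ m.
Transfer ellipse a_t = (r₁ + r₂)/2 = 1.141×10⁷ m.
At r₁: circular v_c1 = √(μ/r₁) = 7657 m/s; transfer-perigee v_p = √[μ(2/r₁ − 1/a_t)] = 9073 m/s.
Δv₁ = v_p − v_c1 = 1416 m/s.
At r₂: circular v_c2 = √(μ/r₂) = 4988 m/s; transfer-apogee v_a = √[μ(2/r₂ − 1/a_t)] = 3850 m/s.
Δv₂ = v_c2 − v_a = 1138 m/s.
Total Δv = Δv₁ + Δv₂ = 2554 m/s = 2.554 km/s.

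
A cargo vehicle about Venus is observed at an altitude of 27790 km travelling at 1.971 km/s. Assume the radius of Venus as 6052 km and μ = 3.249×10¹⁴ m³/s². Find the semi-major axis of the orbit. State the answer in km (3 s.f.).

a ≈ 21200 km

r = 6052 + 27790 = 33842 km = 3.384×10⁷ m.
Vis-viva rearranged: 1/a = 2/r − v²/μ = 5.910×10⁻⁸ − 1.196×10⁻⁸ = 4.714×10⁻⁸ m⁻¹.
a = 2.121×10⁷ m = 21213 km.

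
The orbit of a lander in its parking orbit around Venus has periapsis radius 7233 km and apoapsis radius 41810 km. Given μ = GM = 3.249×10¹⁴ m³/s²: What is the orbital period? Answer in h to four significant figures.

Semi-major axis a = (r_p + r_a)/2 = (7233.0 + 41810)/2 = 24522 km = 2.452×10⁷ m.
By Kepler's third law T = 2π√(a³/μ) = 2π × 6.737×10³ = 4.233×10⁴ s.
= 11.76 h.

T ≈ 11.76 h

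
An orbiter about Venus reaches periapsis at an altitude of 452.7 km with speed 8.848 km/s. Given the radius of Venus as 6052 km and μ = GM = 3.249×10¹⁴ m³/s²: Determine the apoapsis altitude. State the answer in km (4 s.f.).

r_p = 6052 + 452.7 = 6504.7 km = 6.505×10⁶ m.
Specific energy ε = v²/2 − μ/r = -1.080×10⁷ J/kg, so a = −μ/(2ε) = 1.503×10⁷ m.
The apsides satisfy r_p + r_a = 2a, so the apoapsis radius is 2a − r_p = 2.356×10⁷ m = 23565 km.
Apoapsis altitude = 23565 − 6052 = 17513 km.

apoapsis altitude ≈ 17510 km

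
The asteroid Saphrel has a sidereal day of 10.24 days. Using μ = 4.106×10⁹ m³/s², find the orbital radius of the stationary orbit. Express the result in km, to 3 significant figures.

T = 10.24 days = 8.847×10⁵ s.
A synchronous orbit has period T, so by Kepler's third law a = (μT²/4π²)^(1/3).
μT²/4π² = 4.106×10⁹ × (8.847×10⁵)² / 39.48 = 8.141×10¹⁹ m³.
a = 4.334×10⁶ m = 4334.1 km.

r_sync ≈ 4330 km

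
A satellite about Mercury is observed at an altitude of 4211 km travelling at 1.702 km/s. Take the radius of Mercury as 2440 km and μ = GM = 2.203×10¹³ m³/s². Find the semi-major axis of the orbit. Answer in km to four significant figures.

r = 2440 + 4211 = 6651.0 km = 6.651×10⁶ m.
Vis-viva rearranged: 1/a = 2/r − v²/μ = 3.007×10⁻⁷ − 1.315×10⁻⁷ = 1.692×10⁻⁷ m⁻¹.
a = 5.910×10⁶ m = 5909.7 km.

a ≈ 5910 km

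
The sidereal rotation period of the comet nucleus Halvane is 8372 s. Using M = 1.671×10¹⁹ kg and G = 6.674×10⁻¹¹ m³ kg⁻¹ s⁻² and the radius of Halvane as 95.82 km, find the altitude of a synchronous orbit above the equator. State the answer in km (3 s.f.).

h_sync ≈ 29.8 km

μ = GM = 6.674×10⁻¹¹ × 1.671×10¹⁹ = 1.115×10⁹ m³/s².
A synchronous orbit has period T, so by Kepler's third law a = (μT²/4π²)^(1/3).
μT²/4π² = 1.115×10⁹ × (8.372×10³)² / 39.48 = 1.980×10¹⁵ m³.
a = 1.256×10⁵ m = 125.57 km.
Altitude h = a − R = 125.57 − 95.82 = 29.750 km.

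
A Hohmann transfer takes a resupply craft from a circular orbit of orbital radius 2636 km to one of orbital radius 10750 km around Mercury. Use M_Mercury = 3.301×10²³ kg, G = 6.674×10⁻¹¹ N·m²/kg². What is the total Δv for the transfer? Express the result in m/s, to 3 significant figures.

Δv_total ≈ 1310 m/s

μ = GM = 6.674×10⁻¹¹ × 3.301×10²³ = 2.203×10¹³ m³/s².
r₁ = 2636 km = 2.636×10⁶ m.
r₂ = 10750 km = 1.075×10⁷ m.
Transfer ellipse a_t = (r₁ + r₂)/2 = 6.693×10⁶ m.
At r₁: circular v_c1 = √(μ/r₁) = 2891 m/s; transfer-periherm v_p = √[μ(2/r₁ − 1/a_t)] = 3664 m/s.
Δv₁ = v_p − v_c1 = 772.9 m/s.
At r₂: circular v_c2 = √(μ/r₂) = 1432 m/s; transfer-apoherm v_a = √[μ(2/r₂ − 1/a_t)] = 898.4 m/s.
Δv₂ = v_c2 − v_a = 533.2 m/s.
Total Δv = Δv₁ + Δv₂ = 1306 m/s.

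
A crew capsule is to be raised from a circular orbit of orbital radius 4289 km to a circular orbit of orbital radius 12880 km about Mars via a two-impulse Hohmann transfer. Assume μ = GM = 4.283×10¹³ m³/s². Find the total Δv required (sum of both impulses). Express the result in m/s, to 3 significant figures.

Δv_total ≈ 1250 m/s

r₁ = 4289 km = 4.289×10⁶ m.
r₂ = 12880 km = 1.288×10⁷ m.
Transfer ellipse a_t = (r₁ + r₂)/2 = 8.584×10⁶ m.
At r₁: circular v_c1 = √(μ/r₁) = 3160 m/s; transfer-periapsis v_p = √[μ(2/r₁ − 1/a_t)] = 3871 m/s.
Δv₁ = v_p − v_c1 = 710.7 m/s.
At r₂: circular v_c2 = √(μ/r₂) = 1824 m/s; transfer-apoapsis v_a = √[μ(2/r₂ − 1/a_t)] = 1289 m/s.
Δv₂ = v_c2 − v_a = 534.6 m/s.
Total Δv = Δv₁ + Δv₂ = 1245 m/s.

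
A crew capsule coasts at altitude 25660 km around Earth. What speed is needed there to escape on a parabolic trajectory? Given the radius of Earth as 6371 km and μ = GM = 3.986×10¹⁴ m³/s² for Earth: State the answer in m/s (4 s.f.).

v_esc ≈ 4989 m/s

r = 6371 + 25660 = 32031 km = 3.2031×10⁷ m.
Escape speed v_esc = √(2μ/r) = √(2 × 3.986×10¹⁴ / 3.203×10⁷) = √(2.489×10⁷) = 4989 m/s.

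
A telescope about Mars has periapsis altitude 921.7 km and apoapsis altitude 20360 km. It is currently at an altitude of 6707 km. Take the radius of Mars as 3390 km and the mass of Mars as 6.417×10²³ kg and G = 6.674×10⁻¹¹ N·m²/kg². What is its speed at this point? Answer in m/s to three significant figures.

μ = GM = 6.674×10⁻¹¹ × 6.417×10²³ = 4.283×10¹³ m³/s².
r_p = 3390 + 921.7 = 4311.7 km = 4.3117×10⁶ m.
r_a = 3390 + 20360 = 23750 km = 2.3750×10⁷ m.
r = 3390 + 6707 = 10097 km = 1.010×10⁷ m.
Semi-major axis a = (r_p + r_a)/2 = 14031 km = 1.403×10⁷ m.
Vis-viva: v² = μ(2/r − 1/a) = 4.283×10¹³ × (1.981×10⁻⁷ − 7.127×10⁻⁸) = 5.431×10⁶ m²/s².
v = 2330 m/s.

v ≈ 2330 m/s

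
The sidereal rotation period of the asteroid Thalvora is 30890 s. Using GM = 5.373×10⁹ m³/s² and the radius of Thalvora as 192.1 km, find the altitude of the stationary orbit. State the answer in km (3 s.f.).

A synchronous orbit has period T, so by Kepler's third law a = (μT²/4π²)^(1/3).
μT²/4π² = 5.373×10⁹ × (3.089×10⁴)² / 39.48 = 1.299×10¹⁷ m³.
a = 5.064×10⁵ m = 506.40 km.
Altitude h = a − R = 506.40 − 192.1 = 314.30 km.

h_sync ≈ 314 km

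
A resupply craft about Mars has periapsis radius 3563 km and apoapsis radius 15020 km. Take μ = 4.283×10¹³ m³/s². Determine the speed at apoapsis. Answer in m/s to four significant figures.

v ≈ 1046 m/s

Semi-major axis a = (r_p + r_a)/2 = 9291.5 km = 9.292×10⁶ m.
Vis-viva: v² = μ(2/r − 1/a) = 4.283×10¹³ × (1.332×10⁻⁷ − 1.076×10⁻⁷) = 1.093×10⁶ m²/s².
v = 1046 m/s.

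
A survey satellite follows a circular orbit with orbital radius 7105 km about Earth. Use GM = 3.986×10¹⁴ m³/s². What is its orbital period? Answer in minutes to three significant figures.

T ≈ 99.3 minutes

r = 7105 km = 7.105×10⁶ m.
Kepler's third law: T = 2π√(r³/μ) = 2π√((7.105×10⁶)³ / 3.986×10¹⁴).
r³/μ = 8.998×10⁵ s², so T = 2π × 9.486×10² = 5.960×10³ s.
Converting: 5.960×10³ s ÷ 60.00 = 99.34 minutes.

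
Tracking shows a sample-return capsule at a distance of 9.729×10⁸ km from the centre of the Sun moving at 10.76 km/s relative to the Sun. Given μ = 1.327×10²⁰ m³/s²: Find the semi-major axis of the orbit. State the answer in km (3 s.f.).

r = 9.729×10¹¹ m.
Vis-viva rearranged: 1/a = 2/r − v²/μ = 2.056×10⁻¹² − 8.725×10⁻¹³ = 1.183×10⁻¹² m⁻¹.
a = 8.451×10¹¹ m = 8.4514×10⁸ km.

a ≈ 8.45×10⁸ km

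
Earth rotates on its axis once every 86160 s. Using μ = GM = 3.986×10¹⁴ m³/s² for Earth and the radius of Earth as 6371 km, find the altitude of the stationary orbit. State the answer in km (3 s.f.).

h_sync ≈ 35800 km

A synchronous orbit has period T, so by Kepler's third law a = (μT²/4π²)^(1/3).
μT²/4π² = 3.986×10¹⁴ × (8.616×10⁴)² / 39.48 = 7.495×10²² m³.
a = 4.216×10⁷ m = 42163 km.
Altitude h = a − R = 42163 − 6371 = 35792 km.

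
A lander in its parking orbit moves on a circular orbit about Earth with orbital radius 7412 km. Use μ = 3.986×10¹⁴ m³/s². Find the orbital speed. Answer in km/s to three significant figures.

r = 7412 km = 7.412×10⁶ m.
For a circular orbit v = √(μ/r) = √(3.986×10¹⁴ / 7.412×10⁶) = √(5.378×10⁷) = 7333 m/s.
That is 7.333 km/s.

v ≈ 7.33 km/s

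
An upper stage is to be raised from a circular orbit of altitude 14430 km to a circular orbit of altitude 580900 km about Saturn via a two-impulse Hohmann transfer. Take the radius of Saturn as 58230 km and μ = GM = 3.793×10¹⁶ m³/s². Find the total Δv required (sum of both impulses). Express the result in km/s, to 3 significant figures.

Δv_total ≈ 12.0 km/s

r₁ = 58230 + 14430 = 72660 km = 7.2660×10⁷ m.
r₂ = 58230 + 580900 = 639130 km = 6.3913×10⁸ m.
Transfer ellipse a_t = (r₁ + r₂)/2 = 3.559×10⁸ m.
At r₁: circular v_c1 = √(μ/r₁) = 22850 m/s; transfer-perikrone v_p = √[μ(2/r₁ − 1/a_t)] = 30620 m/s.
Δv₁ = v_p − v_c1 = 7770 m/s.
At r₂: circular v_c2 = √(μ/r₂) = 7704 m/s; transfer-apokrone v_a = √[μ(2/r₂ − 1/a_t)] = 3481 m/s.
Δv₂ = v_c2 − v_a = 4223 m/s.
Total Δv = Δv₁ + Δv₂ = 11990 m/s = 11.99 km/s.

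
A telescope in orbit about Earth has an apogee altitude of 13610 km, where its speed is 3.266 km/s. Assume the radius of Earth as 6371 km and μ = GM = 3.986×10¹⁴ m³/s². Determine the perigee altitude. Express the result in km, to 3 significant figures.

r_a = 6371 + 13610 = 19981 km = 1.998×10⁷ m.
Specific energy ε = v²/2 − μ/r = -1.462×10⁷ J/kg, so a = −μ/(2ε) = 1.364×10⁷ m.
The apsides satisfy r_p + r_a = 2a, so the perigee radius is 2a − r_a = 7.291×10⁶ m = 7291.3 km.
Perigee altitude = 7291.3 − 6371 = 920.28 km.

perigee altitude ≈ 920 km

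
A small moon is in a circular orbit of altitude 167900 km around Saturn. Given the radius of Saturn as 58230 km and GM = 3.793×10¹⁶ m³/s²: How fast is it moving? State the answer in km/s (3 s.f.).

v ≈ 13.0 km/s

r = 58230 + 167900 = 226130 km = 2.2613×10⁸ m.
For a circular orbit v = √(μ/r) = √(3.793×10¹⁶ / 2.261×10⁸) = √(1.677×10⁸) = 12950 m/s.
That is 12.95 km/s.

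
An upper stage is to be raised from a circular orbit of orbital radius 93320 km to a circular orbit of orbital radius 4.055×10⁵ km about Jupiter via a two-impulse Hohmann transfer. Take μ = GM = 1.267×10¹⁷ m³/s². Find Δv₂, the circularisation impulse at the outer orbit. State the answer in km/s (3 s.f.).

r₁ = 93320 km = 9.332×10⁷ m.
r₂ = 4.055×10⁵ km = 4.055×10⁸ m.
Transfer ellipse a_t = (r₁ + r₂)/2 = 2.494×10⁸ m.
At r₁: circular v_c1 = √(μ/r₁) = 36850 m/s; transfer-perijove v_p = √[μ(2/r₁ − 1/a_t)] = 46980 m/s.
At r₂: circular v_c2 = √(μ/r₂) = 17680 m/s; transfer-apojove v_a = √[μ(2/r₂ − 1/a_t)] = 10810 m/s.
Δv₂ = v_c2 − v_a = 6864 m/s.
= 6.864 km/s.

Δv ≈ 6.86 km/s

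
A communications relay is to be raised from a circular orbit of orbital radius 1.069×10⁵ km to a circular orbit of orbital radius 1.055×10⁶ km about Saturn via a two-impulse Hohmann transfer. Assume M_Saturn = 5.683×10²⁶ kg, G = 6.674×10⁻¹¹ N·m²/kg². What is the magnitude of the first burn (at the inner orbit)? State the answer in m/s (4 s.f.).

μ = GM = 6.674×10⁻¹¹ × 5.683×10²⁶ = 3.793×10¹⁶ m³/s².
r₁ = 1.069×10⁵ km = 1.069×10⁸ m.
r₂ = 1.055×10⁶ km = 1.055×10⁹ m.
Transfer ellipse a_t = (r₁ + r₂)/2 = 5.810×10⁸ m.
At r₁: circular v_c1 = √(μ/r₁) = 18840 m/s; transfer-perikrone v_p = √[μ(2/r₁ − 1/a_t)] = 25380 m/s.
Δv₁ = v_p − v_c1 = 6547 m/s.

Δv ≈ 6547 m/s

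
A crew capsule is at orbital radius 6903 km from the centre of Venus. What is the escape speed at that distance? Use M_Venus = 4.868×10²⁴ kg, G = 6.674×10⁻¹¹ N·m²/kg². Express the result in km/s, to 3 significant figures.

v_esc ≈ 9.70 km/s

μ = GM = 6.674×10⁻¹¹ × 4.868×10²⁴ = 3.249×10¹⁴ m³/s².
r = 6903 km = 6.903×10⁶ m.
Escape speed v_esc = √(2μ/r) = √(2 × 3.249×10¹⁴ / 6.903×10⁶) = √(9.413×10⁷) = 9702 m/s.
= 9.702 km/s.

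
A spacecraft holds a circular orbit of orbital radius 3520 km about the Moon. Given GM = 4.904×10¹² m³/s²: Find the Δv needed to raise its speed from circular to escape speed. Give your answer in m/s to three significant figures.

r = 3520 km = 3.520×10⁶ m.
Circular speed v_c = √(μ/r) = 1180 m/s.
Escape speed v_esc = √(2μ/r) = √2 × v_c = 1669 m/s.
Δv = v_esc − v_c = 488.9 m/s.

Δv ≈ 489 m/s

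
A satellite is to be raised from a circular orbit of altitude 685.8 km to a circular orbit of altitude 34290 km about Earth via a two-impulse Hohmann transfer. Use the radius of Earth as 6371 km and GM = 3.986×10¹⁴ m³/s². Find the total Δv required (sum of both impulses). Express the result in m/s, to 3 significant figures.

Δv_total ≈ 3720 m/s

r₁ = 6371 + 685.8 = 7056.8 km = 7.0568×10⁶ m.
r₂ = 6371 + 34290 = 40661 km = 4.0661×10⁷ m.
Transfer ellipse a_t = (r₁ + r₂)/2 = 2.386×10⁷ m.
At r₁: circular v_c1 = √(μ/r₁) = 7516 m/s; transfer-perigee v_p = √[μ(2/r₁ − 1/a_t)] = 9811 m/s.
Δv₁ = v_p − v_c1 = 2296 m/s.
At r₂: circular v_c2 = √(μ/r₂) = 3131 m/s; transfer-apogee v_a = √[μ(2/r₂ − 1/a_t)] = 1703 m/s.
Δv₂ = v_c2 − v_a = 1428 m/s.
Total Δv = Δv₁ + Δv₂ = 3724 m/s.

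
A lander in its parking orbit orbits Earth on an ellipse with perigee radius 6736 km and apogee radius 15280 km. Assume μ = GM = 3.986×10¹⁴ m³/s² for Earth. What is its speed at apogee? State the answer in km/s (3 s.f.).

v ≈ 4.00 km/s

Semi-major axis a = (r_p + r_a)/2 = 11008 km = 1.101×10⁷ m.
Vis-viva: v² = μ(2/r − 1/a) = 3.986×10¹⁴ × (1.309×10⁻⁷ − 9.084×10⁻⁸) = 1.596×10⁷ m²/s².
v = 3995 m/s = 3.995 km/s.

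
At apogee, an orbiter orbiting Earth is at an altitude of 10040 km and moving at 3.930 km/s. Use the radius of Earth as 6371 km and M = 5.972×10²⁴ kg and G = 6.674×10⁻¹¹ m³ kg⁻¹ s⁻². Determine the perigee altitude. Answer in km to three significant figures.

μ = GM = 6.674×10⁻¹¹ × 5.972×10²⁴ = 3.986×10¹⁴ m³/s².
r_a = 6371 + 10040 = 16411 km = 1.641×10⁷ m.
Specific energy ε = v²/2 − μ/r = -1.656×10⁷ J/kg, so a = −μ/(2ε) = 1.203×10⁷ m.
The apsides satisfy r_p + r_a = 2a, so the perigee radius is 2a − r_a = 7.651×10⁶ m = 7650.9 km.
Perigee altitude = 7650.9 − 6371 = 1279.9 km.

perigee altitude ≈ 1280 km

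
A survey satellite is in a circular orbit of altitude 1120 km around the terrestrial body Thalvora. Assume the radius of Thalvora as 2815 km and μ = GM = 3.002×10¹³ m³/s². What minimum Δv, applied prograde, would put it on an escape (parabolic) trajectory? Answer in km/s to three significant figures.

Δv ≈ 1.14 km/s

r = 2815 + 1120 = 3935.0 km = 3.9350×10⁶ m.
Circular speed v_c = √(μ/r) = 2762 m/s.
Escape speed v_esc = √(2μ/r) = √2 × v_c = 3906 m/s.
Δv = v_esc − v_c = 1144 m/s = 1.144 km/s.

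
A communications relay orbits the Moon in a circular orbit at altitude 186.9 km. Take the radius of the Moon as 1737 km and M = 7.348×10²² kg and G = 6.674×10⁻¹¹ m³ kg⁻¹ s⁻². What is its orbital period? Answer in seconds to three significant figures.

T ≈ 7570 seconds

μ = GM = 6.674×10⁻¹¹ × 7.348×10²² = 4.904×10¹² m³/s².
r = 1737 + 186.9 = 1923.9 km = 1.9239×10⁶ m.
Kepler's third law: T = 2π√(r³/μ) = 2π√((1.924×10⁶)³ / 4.904×10¹²).
r³/μ = 1.452×10⁶ s², so T = 2π × 1.205×10³ = 7.571×10³ s.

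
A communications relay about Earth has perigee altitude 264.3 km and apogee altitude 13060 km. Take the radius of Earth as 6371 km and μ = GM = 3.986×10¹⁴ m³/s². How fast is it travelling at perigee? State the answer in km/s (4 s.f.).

v ≈ 9.464 km/s

r_p = 6371 + 264.3 = 6635.3 km = 6.6353×10⁶ m.
r_a = 6371 + 13060 = 19431 km = 1.9431×10⁷ m.
Semi-major axis a = (r_p + r_a)/2 = 13033 km = 1.303×10⁷ m.
Vis-viva: v² = μ(2/r − 1/a) = 3.986×10¹⁴ × (3.014×10⁻⁷ − 7.673×10⁻⁸) = 8.956×10⁷ m²/s².
v = 9464 m/s = 9.464 km/s.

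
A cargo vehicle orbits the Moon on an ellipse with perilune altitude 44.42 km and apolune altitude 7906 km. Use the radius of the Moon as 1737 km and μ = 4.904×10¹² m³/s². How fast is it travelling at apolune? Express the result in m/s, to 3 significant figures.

v ≈ 398 m/s

r_p = 1737 + 44.42 = 1781.4 km = 1.7814×10⁶ m.
r_a = 1737 + 7906 = 9643.0 km = 9.6430×10⁶ m.
Semi-major axis a = (r_p + r_a)/2 = 5712.2 km = 5.712×10⁶ m.
Vis-viva: v² = μ(2/r − 1/a) = 4.904×10¹² × (2.074×10⁻⁷ − 1.751×10⁻⁷) = 1.586×10⁵ m²/s².
v = 398.2 m/s.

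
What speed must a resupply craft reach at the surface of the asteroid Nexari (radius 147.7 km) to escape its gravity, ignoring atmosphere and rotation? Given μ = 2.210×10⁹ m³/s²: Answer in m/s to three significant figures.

r = R = 1.477×10⁵ m.
Escape speed v_esc = √(2μ/r) = √(2 × 2.210×10⁹ / 1.477×10⁵) = √(2.993×10⁴) = 173.0 m/s.

v_esc ≈ 173 m/s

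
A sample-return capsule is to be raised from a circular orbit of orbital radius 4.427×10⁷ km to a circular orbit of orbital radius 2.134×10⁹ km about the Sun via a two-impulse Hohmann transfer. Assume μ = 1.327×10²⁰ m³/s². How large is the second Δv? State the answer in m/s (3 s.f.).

r₁ = 4.427×10⁷ km = 4.427×10¹⁰ m.
r₂ = 2.134×10⁹ km = 2.134×10¹² m.
Transfer ellipse a_t = (r₁ + r₂)/2 = 1.089×10¹² m.
At r₁: circular v_c1 = √(μ/r₁) = 54750 m/s; transfer-perihelion v_p = √[μ(2/r₁ − 1/a_t)] = 76640 m/s.
At r₂: circular v_c2 = √(μ/r₂) = 7886 m/s; transfer-aphelion v_a = √[μ(2/r₂ − 1/a_t)] = 1590 m/s.
Δv₂ = v_c2 − v_a = 6296 m/s.

Δv ≈ 6300 m/s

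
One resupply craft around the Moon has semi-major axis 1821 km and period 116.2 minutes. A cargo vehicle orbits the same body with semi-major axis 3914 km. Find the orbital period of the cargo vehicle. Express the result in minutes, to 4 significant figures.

Kepler's third law: T² ∝ a³, so T₂ = T₁ (a₂/a₁)^(3/2).
a₂/a₁ = 2.149, (a₂/a₁)^(3/2) = 3.151.
T₂ = 116.2 × 3.151 = 366.2 minutes.

T₂ ≈ 366.2 minutes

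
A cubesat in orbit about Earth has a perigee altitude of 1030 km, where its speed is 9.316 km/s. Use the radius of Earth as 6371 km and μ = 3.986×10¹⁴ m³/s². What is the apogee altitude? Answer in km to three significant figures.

r_p = 6371 + 1030 = 7401.0 km = 7.401×10⁶ m.
Specific energy ε = v²/2 − μ/r = -1.046×10⁷ J/kg, so a = −μ/(2ε) = 1.905×10⁷ m.
The apsides satisfy r_p + r_a = 2a, so the apogee radius is 2a − r_p = 3.069×10⁷ m = 30693 km.
Apogee altitude = 30693 − 6371 = 24322 km.

apogee altitude ≈ 24300 km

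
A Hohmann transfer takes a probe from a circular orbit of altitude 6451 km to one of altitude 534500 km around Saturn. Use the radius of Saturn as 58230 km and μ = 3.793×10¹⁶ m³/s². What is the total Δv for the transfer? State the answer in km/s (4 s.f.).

r₁ = 58230 + 6451 = 64681 km = 6.4681×10⁷ m.
r₂ = 58230 + 534500 = 592730 km = 5.9273×10⁸ m.
Transfer ellipse a_t = (r₁ + r₂)/2 = 3.287×10⁸ m.
At r₁: circular v_c1 = √(μ/r₁) = 24220 m/s; transfer-perikrone v_p = √[μ(2/r₁ − 1/a_t)] = 32520 m/s.
Δv₁ = v_p − v_c1 = 8302 m/s.
At r₂: circular v_c2 = √(μ/r₂) = 8000 m/s; transfer-apokrone v_a = √[μ(2/r₂ − 1/a_t)] = 3549 m/s.
Δv₂ = v_c2 − v_a = 4451 m/s.
Total Δv = Δv₁ + Δv₂ = 12750 m/s = 12.75 km/s.

Δv_total ≈ 12.75 km/s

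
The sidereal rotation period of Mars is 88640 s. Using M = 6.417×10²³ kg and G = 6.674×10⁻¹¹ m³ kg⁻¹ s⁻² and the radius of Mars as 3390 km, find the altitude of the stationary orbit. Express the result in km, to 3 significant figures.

μ = GM = 6.674×10⁻¹¹ × 6.417×10²³ = 4.283×10¹³ m³/s².
A synchronous orbit has period T, so by Kepler's third law a = (μT²/4π²)^(1/3).
μT²/4π² = 4.283×10¹³ × (8.864×10⁴)² / 39.48 = 8.524×10²¹ m³.
a = 2.043×10⁷ m = 20427 km.
Altitude h = a − R = 20427 − 3390 = 17037 km.

h_sync ≈ 17000 km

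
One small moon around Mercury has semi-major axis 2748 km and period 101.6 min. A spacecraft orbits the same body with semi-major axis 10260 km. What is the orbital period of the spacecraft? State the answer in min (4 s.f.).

T₂ ≈ 733.0 min

Kepler's third law: T² ∝ a³, so T₂ = T₁ (a₂/a₁)^(3/2).
a₂/a₁ = 3.734, (a₂/a₁)^(3/2) = 7.214.
T₂ = 101.6 × 7.214 = 733.0 min.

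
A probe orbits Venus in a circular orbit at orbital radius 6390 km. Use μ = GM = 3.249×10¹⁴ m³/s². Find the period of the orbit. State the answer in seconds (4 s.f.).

T ≈ 5631 seconds

r = 6390 km = 6.390×10⁶ m.
Kepler's third law: T = 2π√(r³/μ) = 2π√((6.390×10⁶)³ / 3.249×10¹⁴).
r³/μ = 8.031×10⁵ s², so T = 2π × 8.961×10² = 5.631×10³ s.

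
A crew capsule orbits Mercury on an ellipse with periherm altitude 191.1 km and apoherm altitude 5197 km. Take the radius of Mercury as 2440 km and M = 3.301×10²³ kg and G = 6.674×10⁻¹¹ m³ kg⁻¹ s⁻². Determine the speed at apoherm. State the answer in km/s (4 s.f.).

μ = GM = 6.674×10⁻¹¹ × 3.301×10²³ = 2.203×10¹³ m³/s².
r_p = 2440 + 191.1 = 2631.1 km = 2.6311×10⁶ m.
r_a = 2440 + 5197 = 7637.0 km = 7.6370×10⁶ m.
Semi-major axis a = (r_p + r_a)/2 = 5134.1 km = 5.134×10⁶ m.
Vis-viva: v² = μ(2/r − 1/a) = 2.203×10¹³ × (2.619×10⁻⁷ − 1.948×10⁻⁷) = 1.478×10⁶ m²/s².
v = 1216 m/s = 1.216 km/s.

v ≈ 1.216 km/s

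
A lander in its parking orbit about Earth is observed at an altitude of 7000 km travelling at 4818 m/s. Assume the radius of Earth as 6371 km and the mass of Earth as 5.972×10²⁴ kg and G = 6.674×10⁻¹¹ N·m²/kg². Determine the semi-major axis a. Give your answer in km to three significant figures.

μ = GM = 6.674×10⁻¹¹ × 5.972×10²⁴ = 3.986×10¹⁴ m³/s².
r = 6371 + 7000 = 13371 km = 1.337×10⁷ m.
Vis-viva rearranged: 1/a = 2/r − v²/μ = 1.496×10⁻⁷ − 5.824×10⁻⁸ = 9.134×10⁻⁸ m⁻¹.
a = 1.095×10⁷ m = 10949 km.

a ≈ 10900 km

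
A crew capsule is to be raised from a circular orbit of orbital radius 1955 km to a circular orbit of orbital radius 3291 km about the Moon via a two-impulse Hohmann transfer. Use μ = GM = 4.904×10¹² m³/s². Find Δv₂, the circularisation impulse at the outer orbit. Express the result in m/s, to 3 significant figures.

r₁ = 1955 km = 1.955×10⁶ m.
r₂ = 3291 km = 3.291×10⁶ m.
Transfer ellipse a_t = (r₁ + r₂)/2 = 2.623×10⁶ m.
At r₁: circular v_c1 = √(μ/r₁) = 1584 m/s; transfer-perilune v_p = √[μ(2/r₁ − 1/a_t)] = 1774 m/s.
At r₂: circular v_c2 = √(μ/r₂) = 1221 m/s; transfer-apolune v_a = √[μ(2/r₂ − 1/a_t)] = 1054 m/s.
Δv₂ = v_c2 − v_a = 166.8 m/s.

Δv ≈ 167 m/s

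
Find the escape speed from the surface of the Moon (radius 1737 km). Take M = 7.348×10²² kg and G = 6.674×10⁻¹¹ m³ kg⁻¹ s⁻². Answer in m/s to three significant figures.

v_esc ≈ 2380 m/s

μ = GM = 6.674×10⁻¹¹ × 7.348×10²² = 4.904×10¹² m³/s².
r = R = 1.737×10⁶ m.
Escape speed v_esc = √(2μ/r) = √(2 × 4.904×10¹² / 1.737×10⁶) = √(5.647×10⁶) = 2376 m/s.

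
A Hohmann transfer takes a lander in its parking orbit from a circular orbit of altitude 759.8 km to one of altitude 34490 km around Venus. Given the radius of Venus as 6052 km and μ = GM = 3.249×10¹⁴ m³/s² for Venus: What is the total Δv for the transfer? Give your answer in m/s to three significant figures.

r₁ = 6052 + 759.8 = 6811.8 km = 6.8118×10⁶ m.
r₂ = 6052 + 34490 = 40542 km = 4.0542×10⁷ m.
Transfer ellipse a_t = (r₁ + r₂)/2 = 2.368×10⁷ m.
At r₁: circular v_c1 = √(μ/r₁) = 6906 m/s; transfer-periapsis v_p = √[μ(2/r₁ − 1/a_t)] = 9037 m/s.
Δv₁ = v_p − v_c1 = 2131 m/s.
At r₂: circular v_c2 = √(μ/r₂) = 2831 m/s; transfer-apoapsis v_a = √[μ(2/r₂ − 1/a_t)] = 1518 m/s.
Δv₂ = v_c2 − v_a = 1312 m/s.
Total Δv = Δv₁ + Δv₂ = 3443 m/s.

Δv_total ≈ 3440 m/s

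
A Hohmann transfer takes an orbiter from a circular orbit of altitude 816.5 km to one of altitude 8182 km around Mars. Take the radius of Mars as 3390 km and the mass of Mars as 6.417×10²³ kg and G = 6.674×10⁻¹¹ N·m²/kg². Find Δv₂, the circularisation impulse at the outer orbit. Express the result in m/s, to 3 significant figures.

Δv ≈ 519 m/s

μ = GM = 6.674×10⁻¹¹ × 6.417×10²³ = 4.283×10¹³ m³/s².
r₁ = 3390 + 816.5 = 4206.5 km = 4.2065×10⁶ m.
r₂ = 3390 + 8182 = 11572 km = 1.1572×10⁷ m.
Transfer ellipse a_t = (r₁ + r₂)/2 = 7.889×10⁶ m.
At r₁: circular v_c1 = √(μ/r₁) = 3191 m/s; transfer-periapsis v_p = √[μ(2/r₁ − 1/a_t)] = 3864 m/s.
At r₂: circular v_c2 = √(μ/r₂) = 1924 m/s; transfer-apoapsis v_a = √[μ(2/r₂ − 1/a_t)] = 1405 m/s.
Δv₂ = v_c2 − v_a = 519.0 m/s.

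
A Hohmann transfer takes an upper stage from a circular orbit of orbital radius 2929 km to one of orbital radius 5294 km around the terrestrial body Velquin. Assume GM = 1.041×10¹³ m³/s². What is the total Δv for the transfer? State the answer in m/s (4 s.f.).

Δv_total ≈ 472.7 m/s

r₁ = 2929 km = 2.929×10⁶ m.
r₂ = 5294 km = 5.294×10⁶ m.
Transfer ellipse a_t = (r₁ + r₂)/2 = 4.112×10⁶ m.
At r₁: circular v_c1 = √(μ/r₁) = 1885 m/s; transfer-periapsis v_p = √[μ(2/r₁ − 1/a_t)] = 2139 m/s.
Δv₁ = v_p − v_c1 = 254.0 m/s.
At r₂: circular v_c2 = √(μ/r₂) = 1402 m/s; transfer-apoapsis v_a = √[μ(2/r₂ − 1/a_t)] = 1184 m/s.
Δv₂ = v_c2 − v_a = 218.7 m/s.
Total Δv = Δv₁ + Δv₂ = 472.7 m/s.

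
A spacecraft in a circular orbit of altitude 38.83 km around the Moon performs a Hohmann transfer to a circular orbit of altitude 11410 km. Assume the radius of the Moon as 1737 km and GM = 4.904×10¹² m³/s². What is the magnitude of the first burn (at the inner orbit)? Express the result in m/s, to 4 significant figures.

Δv ≈ 544.1 m/s

r₁ = 1737 + 38.83 = 1775.8 km = 1.7758×10⁶ m.
r₂ = 1737 + 11410 = 13147 km = 1.3147×10⁷ m.
Transfer ellipse a_t = (r₁ + r₂)/2 = 7.461×10⁶ m.
At r₁: circular v_c1 = √(μ/r₁) = 1662 m/s; transfer-perilune v_p = √[μ(2/r₁ − 1/a_t)] = 2206 m/s.
Δv₁ = v_p − v_c1 = 544.1 m/s.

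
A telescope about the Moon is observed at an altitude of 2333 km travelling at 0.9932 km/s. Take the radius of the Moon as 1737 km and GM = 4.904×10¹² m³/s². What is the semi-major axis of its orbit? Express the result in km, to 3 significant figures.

a ≈ 3450 km

r = 1737 + 2333 = 4070.0 km = 4.070×10⁶ m.
Specific orbital energy ε = v²/2 − μ/r = (993.2)²/2 − 4.904×10¹²/4.070×10⁶ = -7.117×10⁵ J/kg.
Since ε = −μ/(2a), a = −μ/(2ε) = 3.445×10⁶ m = 3445.3 km.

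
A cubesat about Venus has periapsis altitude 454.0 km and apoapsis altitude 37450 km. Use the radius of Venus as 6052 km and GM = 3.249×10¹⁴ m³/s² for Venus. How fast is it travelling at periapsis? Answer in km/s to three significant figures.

v ≈ 9.32 km/s

r_p = 6052 + 454.0 = 6506.0 km = 6.5060×10⁶ m.
r_a = 6052 + 37450 = 43502 km = 4.3502×10⁷ m.
Semi-major axis a = (r_p + r_a)/2 = 25004 km = 2.500×10⁷ m.
Vis-viva: v² = μ(2/r − 1/a) = 3.249×10¹⁴ × (3.074×10⁻⁷ − 3.999×10⁻⁸) = 8.688×10⁷ m²/s².
v = 9321 m/s = 9.321 km/s.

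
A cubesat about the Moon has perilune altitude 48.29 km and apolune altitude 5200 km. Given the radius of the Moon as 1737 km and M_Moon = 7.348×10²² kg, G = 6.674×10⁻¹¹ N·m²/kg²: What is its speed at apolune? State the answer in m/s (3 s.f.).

v ≈ 538 m/s

μ = GM = 6.674×10⁻¹¹ × 7.348×10²² = 4.904×10¹² m³/s².
r_p = 1737 + 48.29 = 1785.3 km = 1.7853×10⁶ m.
r_a = 1737 + 5200 = 6937.0 km = 6.9370×10⁶ m.
Semi-major axis a = (r_p + r_a)/2 = 4361.1 km = 4.361×10⁶ m.
Vis-viva: v² = μ(2/r − 1/a) = 4.904×10¹² × (2.883×10⁻⁷ − 2.293×10⁻⁷) = 2.894×10⁵ m²/s².
v = 538.0 m/s.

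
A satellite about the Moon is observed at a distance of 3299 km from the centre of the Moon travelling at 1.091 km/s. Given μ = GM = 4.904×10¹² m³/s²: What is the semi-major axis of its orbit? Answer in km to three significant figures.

a ≈ 2750 km

r = 3.299×10⁶ m.
Specific orbital energy ε = v²/2 − μ/r = (1091)²/2 − 4.904×10¹²/3.299×10⁶ = -8.914×10⁵ J/kg.
Since ε = −μ/(2a), a = −μ/(2ε) = 2.751×10⁶ m = 2750.8 km.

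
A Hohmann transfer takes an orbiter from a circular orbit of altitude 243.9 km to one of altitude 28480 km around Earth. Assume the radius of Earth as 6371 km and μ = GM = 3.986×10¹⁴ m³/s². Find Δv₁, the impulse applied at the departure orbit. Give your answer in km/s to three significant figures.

Δv ≈ 2.30 km/s

r₁ = 6371 + 243.9 = 6614.9 km = 6.6149×10⁶ m.
r₂ = 6371 + 28480 = 34851 km = 3.4851×10⁷ m.
Transfer ellipse a_t = (r₁ + r₂)/2 = 2.073×10⁷ m.
At r₁: circular v_c1 = √(μ/r₁) = 7763 m/s; transfer-perigee v_p = √[μ(2/r₁ − 1/a_t)] = 10060 m/s.
Δv₁ = v_p − v_c1 = 2302 m/s.
= 2.302 km/s.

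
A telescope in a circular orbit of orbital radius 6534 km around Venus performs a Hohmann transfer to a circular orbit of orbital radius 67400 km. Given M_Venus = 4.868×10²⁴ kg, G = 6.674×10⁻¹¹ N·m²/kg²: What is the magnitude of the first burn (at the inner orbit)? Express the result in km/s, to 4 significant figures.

μ = GM = 6.674×10⁻¹¹ × 4.868×10²⁴ = 3.249×10¹⁴ m³/s².
r₁ = 6534 km = 6.534×10⁶ m.
r₂ = 67400 km = 6.740×10⁷ m.
Transfer ellipse a_t = (r₁ + r₂)/2 = 3.697×10⁷ m.
At r₁: circular v_c1 = √(μ/r₁) = 7051 m/s; transfer-periapsis v_p = √[μ(2/r₁ − 1/a_t)] = 9521 m/s.
Δv₁ = v_p − v_c1 = 2470 m/s.
= 2.470 km/s.

Δv ≈ 2.470 km/s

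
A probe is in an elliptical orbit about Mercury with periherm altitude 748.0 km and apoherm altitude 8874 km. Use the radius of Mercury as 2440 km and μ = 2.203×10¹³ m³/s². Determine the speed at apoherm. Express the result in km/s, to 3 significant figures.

v ≈ 0.925 km/s

r_p = 2440 + 748.0 = 3188.0 km = 3.1880×10⁶ m.
r_a = 2440 + 8874 = 11314 km = 1.1314×10⁷ m.
Semi-major axis a = (r_p + r_a)/2 = 7251.0 km = 7.251×10⁶ m.
Vis-viva: v² = μ(2/r − 1/a) = 2.203×10¹³ × (1.768×10⁻⁷ − 1.379×10⁻⁷) = 8.561×10⁵ m²/s².
v = 925.3 m/s = 0.9253 km/s.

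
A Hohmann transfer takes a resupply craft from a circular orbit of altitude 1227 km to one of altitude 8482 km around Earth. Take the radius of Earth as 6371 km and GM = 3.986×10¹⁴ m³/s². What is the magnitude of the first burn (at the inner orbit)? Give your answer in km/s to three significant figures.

Δv ≈ 1.09 km/s

r₁ = 6371 + 1227 = 7598.0 km = 7.5980×10⁶ m.
r₂ = 6371 + 8482 = 14853 km = 1.4853×10⁷ m.
Transfer ellipse a_t = (r₁ + r₂)/2 = 1.123×10⁷ m.
At r₁: circular v_c1 = √(μ/r₁) = 7243 m/s; transfer-perigee v_p = √[μ(2/r₁ − 1/a_t)] = 8332 m/s.
Δv₁ = v_p − v_c1 = 1088 m/s.
= 1.088 km/s.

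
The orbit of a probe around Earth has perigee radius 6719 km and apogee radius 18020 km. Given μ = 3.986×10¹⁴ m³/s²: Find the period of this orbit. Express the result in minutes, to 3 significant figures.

T ≈ 228 minutes

Semi-major axis a = (r_p + r_a)/2 = (6719.0 + 18020)/2 = 12370 km = 1.237×10⁷ m.
By Kepler's third law T = 2π√(a³/μ) = 2π × 2.179×10³ = 1.369×10⁴ s.
= 228.2 minutes.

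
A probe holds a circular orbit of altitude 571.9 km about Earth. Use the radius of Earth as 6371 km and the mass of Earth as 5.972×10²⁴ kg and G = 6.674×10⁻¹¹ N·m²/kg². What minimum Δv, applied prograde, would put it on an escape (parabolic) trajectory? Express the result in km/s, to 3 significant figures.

μ = GM = 6.674×10⁻¹¹ × 5.972×10²⁴ = 3.986×10¹⁴ m³/s².
r = 6371 + 571.9 = 6942.9 km = 6.9429×10⁶ m.
Circular speed v_c = √(μ/r) = 7577 m/s.
Escape speed v_esc = √(2μ/r) = √2 × v_c = 10720 m/s.
Δv = v_esc − v_c = 3138 m/s = 3.138 km/s.

Δv ≈ 3.14 km/s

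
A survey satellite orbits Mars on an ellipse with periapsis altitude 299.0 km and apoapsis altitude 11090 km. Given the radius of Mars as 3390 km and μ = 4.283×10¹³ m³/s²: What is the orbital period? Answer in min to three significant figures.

T ≈ 438 min

r_p = 3390 + 299.0 = 3689.0 km = 3.6890×10⁶ m.
r_a = 3390 + 11090 = 14480 km = 1.4480×10⁷ m.
Semi-major axis a = (r_p + r_a)/2 = (3689.0 + 14480)/2 = 9084.5 km = 9.084×10⁶ m.
By Kepler's third law T = 2π√(a³/μ) = 2π × 4.184×10³ = 2.629×10⁴ s.
= 438.1 min.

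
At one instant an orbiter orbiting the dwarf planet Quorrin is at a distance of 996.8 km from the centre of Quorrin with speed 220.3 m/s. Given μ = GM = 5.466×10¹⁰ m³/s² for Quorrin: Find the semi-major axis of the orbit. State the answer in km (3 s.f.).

r = 9.968×10⁵ m.
Vis-viva rearranged: 1/a = 2/r − v²/μ = 2.006×10⁻⁶ − 8.879×10⁻⁷ = 1.119×10⁻⁶ m⁻¹.
a = 8.940×10⁵ m = 894.03 km.

a ≈ 894 km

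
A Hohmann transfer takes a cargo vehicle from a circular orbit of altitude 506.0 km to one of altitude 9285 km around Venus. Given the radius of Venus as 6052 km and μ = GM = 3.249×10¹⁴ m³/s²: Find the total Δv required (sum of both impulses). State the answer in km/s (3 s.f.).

Δv_total ≈ 2.33 km/s

r₁ = 6052 + 506.0 = 6558.0 km = 6.5580×10⁶ m.
r₂ = 6052 + 9285 = 15337 km = 1.5337×10⁷ m.
Transfer ellipse a_t = (r₁ + r₂)/2 = 1.095×10⁷ m.
At r₁: circular v_c1 = √(μ/r₁) = 7039 m/s; transfer-periapsis v_p = √[μ(2/r₁ − 1/a_t)] = 8331 m/s.
Δv₁ = v_p − v_c1 = 1292 m/s.
At r₂: circular v_c2 = √(μ/r₂) = 4603 m/s; transfer-apoapsis v_a = √[μ(2/r₂ − 1/a_t)] = 3562 m/s.
Δv₂ = v_c2 − v_a = 1040 m/s.
Total Δv = Δv₁ + Δv₂ = 2333 m/s = 2.333 km/s.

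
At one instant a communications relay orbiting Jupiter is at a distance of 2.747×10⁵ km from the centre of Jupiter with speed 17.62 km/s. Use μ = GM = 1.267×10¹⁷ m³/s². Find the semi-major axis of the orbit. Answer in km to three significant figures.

a ≈ 2.07×10⁵ km

r = 2.747×10⁸ m.
Specific orbital energy ε = v²/2 − μ/r = (17620)²/2 − 1.267×10¹⁷/2.747×10⁸ = -3.060×10⁸ J/kg.
Since ε = −μ/(2a), a = −μ/(2ε) = 2.070×10⁸ m = 2.0703×10⁵ km.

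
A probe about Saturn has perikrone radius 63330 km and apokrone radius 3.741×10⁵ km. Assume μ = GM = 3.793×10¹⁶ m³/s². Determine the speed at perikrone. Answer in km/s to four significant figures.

v ≈ 32.01 km/s

Semi-major axis a = (r_p + r_a)/2 = 2.1872×10⁵ km = 2.187×10⁸ m.
Vis-viva: v² = μ(2/r − 1/a) = 3.793×10¹⁶ × (3.158×10⁻⁸ − 4.572×10⁻⁹) = 1.024×10⁹ m²/s².
v = 32010 m/s = 32.01 km/s.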